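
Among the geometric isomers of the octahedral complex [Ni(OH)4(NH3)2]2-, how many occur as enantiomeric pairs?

An octahedron has six vertices in three trans pairs; every non-trans pair is cis.
Working through the distinct placements yields 2 geometric isomers: NH3 trans; NH3 cis.
Each arrangement has an internal mirror plane or centre of symmetry, so none is chiral.

0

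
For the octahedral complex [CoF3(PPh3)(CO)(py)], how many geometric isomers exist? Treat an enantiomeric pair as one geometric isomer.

4

The six octahedral sites form three mutually perpendicular trans pairs.
The distinct arrangements are (4 in all): F mer (3 arrangements); F fac (chiral).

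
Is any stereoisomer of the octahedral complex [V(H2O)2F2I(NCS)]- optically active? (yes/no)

There are 6 geometric isomers: H2O trans, F trans; H2O cis, F trans; H2O cis, F cis (3 arrangements, 2 chiral); H2O trans, F cis.
Of these, 2 lack any improper symmetry element and so occur as enantiomeric pairs, giving 6 + 2 = 8 stereoisomers in total.

yes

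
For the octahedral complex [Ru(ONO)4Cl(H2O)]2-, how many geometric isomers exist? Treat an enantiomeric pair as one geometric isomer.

In an octahedral complex each vertex has one trans partner and four cis neighbours.
Systematic placement gives 2 geometric isomers: Cl and H2O mutually trans; Cl and H2O mutually cis.

2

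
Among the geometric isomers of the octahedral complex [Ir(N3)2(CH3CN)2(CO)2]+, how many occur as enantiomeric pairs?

In an octahedral complex each vertex has one trans partner and four cis neighbours.
Systematic placement gives 5 geometric isomers: N3 trans, CH3CN trans, CO trans; N3 cis, CH3CN trans, CO cis; N3 trans, CH3CN cis, CO cis; N3 cis, CH3CN cis, CO cis (chiral); N3 cis, CH3CN cis, CO trans.
One of these lacks any improper symmetry element and so occurs as an enantiomeric pair, giving 5 + 1 = 6 stereoisomers in total.

1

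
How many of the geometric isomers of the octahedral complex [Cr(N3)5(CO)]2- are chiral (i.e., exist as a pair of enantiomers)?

0

Only one geometric arrangement is possible.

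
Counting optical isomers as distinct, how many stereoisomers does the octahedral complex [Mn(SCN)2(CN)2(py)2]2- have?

In an octahedral complex each vertex has one trans partner and four cis neighbours.
There are 5 geometric isomers: SCN trans, CN trans, py trans; SCN cis, CN trans, py cis; SCN cis, CN cis, py trans; SCN cis, CN cis, py cis (chiral); SCN trans, CN cis, py cis.
One of these lacks any improper symmetry element and so occurs as an enantiomeric pair, giving 5 + 1 = 6 stereoisomers in total.

6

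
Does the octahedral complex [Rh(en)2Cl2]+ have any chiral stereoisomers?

yes

Each en is bidentate and must span two cis positions.
Working through the distinct placements yields 2 geometric isomers: Cl trans; Cl cis (chiral).
One of these lacks any improper symmetry element and so occurs as an enantiomeric pair, giving 2 + 1 = 3 stereoisomers in total.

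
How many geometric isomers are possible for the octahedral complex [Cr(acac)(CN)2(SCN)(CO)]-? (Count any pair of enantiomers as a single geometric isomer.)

In an octahedral complex each vertex has one trans partner and four cis neighbours.
Each acac is bidentate and must span two cis positions.
The distinct arrangements are (4 in all): CN trans; CN cis (3 arrangements, 2 chiral).

4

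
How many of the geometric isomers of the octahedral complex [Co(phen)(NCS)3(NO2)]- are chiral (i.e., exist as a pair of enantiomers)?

In an octahedral complex each vertex has one trans partner and four cis neighbours.
Each phen is bidentate and must span two cis positions.
Working through the distinct placements yields 2 geometric isomers: NCS mer; NCS fac.
Each arrangement has an internal mirror plane or centre of symmetry, so none is chiral.

0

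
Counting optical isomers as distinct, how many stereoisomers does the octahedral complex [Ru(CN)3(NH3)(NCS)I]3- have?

Working through the distinct placements yields 4 geometric isomers: CN mer (3 arrangements); CN fac (chiral).
One of these lacks any improper symmetry element and so occurs as an enantiomeric pair, giving 4 + 1 = 5 stereoisomers in total.

5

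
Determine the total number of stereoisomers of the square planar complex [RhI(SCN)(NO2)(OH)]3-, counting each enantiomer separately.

3

In a square planar complex each vertex has one trans partner and two cis neighbours.
There are 3 geometric isomers: (I/OH trans, NO2/SCN trans); (I/SCN trans, NO2/OH trans); (I/NO2 trans, OH/SCN trans).
Each arrangement has an internal mirror plane or centre of symmetry, so none is chiral.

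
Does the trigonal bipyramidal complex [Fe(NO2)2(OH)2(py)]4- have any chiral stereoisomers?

Placing the ligands in turn and identifying arrangements related by rotation or reflection leaves 5 distinct geometric isomers.
One of these lacks any improper symmetry element and so occurs as an enantiomeric pair, giving 5 + 1 = 6 stereoisomers in total.

yes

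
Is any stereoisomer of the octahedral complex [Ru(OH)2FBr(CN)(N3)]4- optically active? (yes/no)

The six octahedral sites form three mutually perpendicular trans pairs.
Systematic enumeration (placing each ligand type in turn and discarding arrangements equivalent by rotation or reflection) gives 9 geometric isomers.
Of these, 6 lack any improper symmetry element and so occur as enantiomeric pairs, giving 9 + 6 = 15 stereoisomers in total.

yes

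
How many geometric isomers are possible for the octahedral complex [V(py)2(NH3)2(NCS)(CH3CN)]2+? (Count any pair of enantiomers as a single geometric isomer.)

The six octahedral sites form three mutually perpendicular trans pairs.
The distinct arrangements are (6 in all): py trans, NH3 trans; py cis, NH3 cis (3 arrangements, 2 chiral); py trans, NH3 cis; py cis, NH3 trans.

6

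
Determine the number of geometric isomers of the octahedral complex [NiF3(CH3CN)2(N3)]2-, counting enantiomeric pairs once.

The six octahedral sites form three mutually perpendicular trans pairs.
Working through the distinct placements yields 3 geometric isomers: F mer, CH3CN trans; F fac, CH3CN cis; F mer, CH3CN cis.

3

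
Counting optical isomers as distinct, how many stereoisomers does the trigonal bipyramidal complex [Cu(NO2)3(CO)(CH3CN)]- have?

4

In a trigonal bipyramid the two axial positions differ from the three equatorial ones.
There are 4 geometric isomers: CO axial, CH3CN axial; CO equatorial, CH3CN axial; CO axial, CH3CN equatorial; CO equatorial, CH3CN equatorial.
Each arrangement has an internal mirror plane or centre of symmetry, so none is chiral.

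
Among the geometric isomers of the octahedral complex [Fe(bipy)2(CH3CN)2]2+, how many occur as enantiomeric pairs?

1

In an octahedral complex each vertex has one trans partner and four cis neighbours.
Each bipy is bidentate and must span two cis positions.
There are 2 geometric isomers: CH3CN trans; CH3CN cis (chiral).
One of these lacks any improper symmetry element and so occurs as an enantiomeric pair, giving 2 + 1 = 3 stereoisomers in total.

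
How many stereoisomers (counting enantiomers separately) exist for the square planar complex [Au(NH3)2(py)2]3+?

2

A square has two trans pairs of vertices; adjacent vertices are cis.
Systematic placement gives 2 geometric isomers: NH3 cis; NH3 trans.
Each arrangement has an internal mirror plane or centre of symmetry, so none is chiral.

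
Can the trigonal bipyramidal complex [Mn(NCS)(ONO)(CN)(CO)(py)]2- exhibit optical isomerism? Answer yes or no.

yes

A trigonal bipyramid has two axial and three equatorial sites, which are chemically inequivalent.
Exhaustive case analysis gives 10 geometric isomers.
Of these, 10 lack any improper symmetry element and so occur as enantiomeric pairs, giving 10 + 10 = 20 stereoisomers in total.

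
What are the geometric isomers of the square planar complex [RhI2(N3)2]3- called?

In a square planar complex each vertex has one trans partner and two cis neighbours.
Working through the distinct placements yields 2 geometric isomers: I cis; I trans.

cis and trans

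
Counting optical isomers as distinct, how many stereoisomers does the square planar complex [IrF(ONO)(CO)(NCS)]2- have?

A square has two trans pairs of vertices; adjacent vertices are cis.
The distinct arrangements are (3 in all): (CO/NCS trans, F/ONO trans); (CO/ONO trans, F/NCS trans); (CO/F trans, NCS/ONO trans).
Each arrangement has an internal mirror plane or centre of symmetry, so none is chiral.

3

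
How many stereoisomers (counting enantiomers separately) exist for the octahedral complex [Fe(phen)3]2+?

2

An octahedron has six vertices in three trans pairs; every non-trans pair is cis.
Each phen is bidentate and must span two cis positions.
Only one geometric arrangement is possible; it has no improper symmetry element, so it exists as a pair of enantiomers (2 stereoisomers).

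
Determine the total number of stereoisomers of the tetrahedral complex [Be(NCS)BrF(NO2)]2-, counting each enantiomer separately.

2

Only one geometric arrangement is possible; it has no improper symmetry element, so it exists as a pair of enantiomers (2 stereoisomers).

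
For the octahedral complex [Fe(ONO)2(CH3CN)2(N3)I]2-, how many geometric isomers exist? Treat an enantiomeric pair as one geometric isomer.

An octahedron has six vertices in three trans pairs; every non-trans pair is cis.
Systematic placement gives 6 geometric isomers: ONO trans, CH3CN trans; ONO cis, CH3CN trans; ONO trans, CH3CN cis; ONO cis, CH3CN cis (3 arrangements, 2 chiral).

6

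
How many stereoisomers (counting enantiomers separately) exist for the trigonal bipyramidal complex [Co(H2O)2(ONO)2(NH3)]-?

6

In a trigonal bipyramid the two axial positions differ from the three equatorial ones.
Placing the ligands in turn and identifying arrangements related by rotation or reflection leaves 5 distinct geometric isomers.
One of these lacks any improper symmetry element and so occurs as an enantiomeric pair, giving 5 + 1 = 6 stereoisomers in total.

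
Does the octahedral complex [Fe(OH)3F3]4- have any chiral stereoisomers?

no

The six octahedral sites form three mutually perpendicular trans pairs.
Systematic placement gives 2 geometric isomers: OH mer; OH fac.
Each arrangement has an internal mirror plane or centre of symmetry, so none is chiral.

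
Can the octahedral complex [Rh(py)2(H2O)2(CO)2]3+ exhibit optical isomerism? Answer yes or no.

An octahedron has six vertices in three trans pairs; every non-trans pair is cis.
Working through the distinct placements yields 5 geometric isomers: py trans, H2O trans, CO trans; py cis, H2O cis, CO trans; py trans, H2O cis, CO cis; py cis, H2O cis, CO cis (chiral); py cis, H2O trans, CO cis.
One of these lacks any improper symmetry element and so occurs as an enantiomeric pair, giving 5 + 1 = 6 stereoisomers in total.

yes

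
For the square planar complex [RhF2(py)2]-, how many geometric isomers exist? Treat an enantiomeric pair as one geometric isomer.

In a square planar complex each vertex has one trans partner and two cis neighbours.
The distinct arrangements are (2 in all): F cis; F trans.

2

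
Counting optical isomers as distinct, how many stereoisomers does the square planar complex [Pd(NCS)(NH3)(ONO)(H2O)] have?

A square has two trans pairs of vertices; adjacent vertices are cis.
The distinct arrangements are (3 in all): (H2O/NH3 trans, NCS/ONO trans); (H2O/ONO trans, NCS/NH3 trans); (H2O/NCS trans, NH3/ONO trans).
Each arrangement has an internal mirror plane or centre of symmetry, so none is chiral.

3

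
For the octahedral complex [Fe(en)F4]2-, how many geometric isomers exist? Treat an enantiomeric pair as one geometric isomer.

In an octahedral complex each vertex has one trans partner and four cis neighbours.
Each en is bidentate and must span two cis positions.
Only one geometric arrangement is possible.

1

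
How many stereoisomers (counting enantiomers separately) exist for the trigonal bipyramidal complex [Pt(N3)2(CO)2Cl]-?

A trigonal bipyramid has two axial and three equatorial sites, which are chemically inequivalent.
Placing the ligands in turn and identifying arrangements related by rotation or reflection leaves 5 distinct geometric isomers.
One of these lacks any improper symmetry element and so occurs as an enantiomeric pair, giving 5 + 1 = 6 stereoisomers in total.

6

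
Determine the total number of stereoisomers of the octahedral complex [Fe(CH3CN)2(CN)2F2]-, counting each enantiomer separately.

Working through the distinct placements yields 5 geometric isomers: CH3CN trans, CN trans, F trans; CH3CN trans, CN cis, F cis; CH3CN cis, CN cis, F trans; CH3CN cis, CN cis, F cis (chiral); CH3CN cis, CN trans, F cis.
One of these lacks any improper symmetry element and so occurs as an enantiomeric pair, giving 5 + 1 = 6 stereoisomers in total.

6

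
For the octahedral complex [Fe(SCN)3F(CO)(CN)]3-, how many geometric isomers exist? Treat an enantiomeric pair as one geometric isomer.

The six octahedral sites form three mutually perpendicular trans pairs.
The distinct arrangements are (4 in all): SCN mer (3 arrangements); SCN fac (chiral).

4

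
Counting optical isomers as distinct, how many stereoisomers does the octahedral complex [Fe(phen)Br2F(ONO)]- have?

6

An octahedron has six vertices in three trans pairs; every non-trans pair is cis.
Each phen is bidentate and must span two cis positions.
Systematic placement gives 4 geometric isomers: Br trans; Br cis (3 arrangements, 2 chiral).
Of these, 2 lack any improper symmetry element and so occur as enantiomeric pairs, giving 4 + 2 = 6 stereoisomers in total.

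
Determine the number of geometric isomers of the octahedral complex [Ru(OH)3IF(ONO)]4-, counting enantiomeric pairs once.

4

An octahedron has six vertices in three trans pairs; every non-trans pair is cis.
Systematic placement gives 4 geometric isomers: OH mer (3 arrangements); OH fac (chiral).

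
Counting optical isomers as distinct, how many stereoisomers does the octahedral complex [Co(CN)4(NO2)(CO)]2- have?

Systematic placement gives 2 geometric isomers: NO2 and CO mutually trans; NO2 and CO mutually cis.
Each arrangement has an internal mirror plane or centre of symmetry, so none is chiral.

2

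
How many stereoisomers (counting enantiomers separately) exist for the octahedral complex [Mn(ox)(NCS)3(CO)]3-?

The six octahedral sites form three mutually perpendicular trans pairs.
Each ox is bidentate and must span two cis positions.
The distinct arrangements are (2 in all): NCS fac; NCS mer.
Each arrangement has an internal mirror plane or centre of symmetry, so none is chiral.

2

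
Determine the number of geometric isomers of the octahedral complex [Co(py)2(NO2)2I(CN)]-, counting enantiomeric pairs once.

An octahedron has six vertices in three trans pairs; every non-trans pair is cis.
There are 6 geometric isomers: py trans, NO2 trans; py cis, NO2 cis (3 arrangements, 2 chiral); py trans, NO2 cis; py cis, NO2 trans.

6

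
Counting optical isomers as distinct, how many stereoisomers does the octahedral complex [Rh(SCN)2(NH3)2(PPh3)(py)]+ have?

8

In an octahedral complex each vertex has one trans partner and four cis neighbours.
Working through the distinct placements yields 6 geometric isomers: SCN cis, NH3 trans; SCN trans, NH3 trans; SCN cis, NH3 cis (3 arrangements, 2 chiral); SCN trans, NH3 cis.
Of these, 2 lack any improper symmetry element and so occur as enantiomeric pairs, giving 6 + 2 = 8 stereoisomers in total.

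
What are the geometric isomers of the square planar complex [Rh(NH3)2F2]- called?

cis and trans

Working through the distinct placements yields 2 geometric isomers: NH3 cis; NH3 trans.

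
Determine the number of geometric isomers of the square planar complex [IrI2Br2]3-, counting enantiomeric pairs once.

2

There are 2 geometric isomers: I cis; I trans.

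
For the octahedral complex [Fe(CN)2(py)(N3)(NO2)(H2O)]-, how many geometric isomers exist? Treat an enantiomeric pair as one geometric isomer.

9

Exhaustive case analysis gives 9 geometric isomers.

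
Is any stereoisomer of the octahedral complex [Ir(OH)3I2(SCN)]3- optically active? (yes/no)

no

Systematic placement gives 3 geometric isomers: OH mer, I trans; OH fac, I cis; OH mer, I cis.
Each arrangement has an internal mirror plane or centre of symmetry, so none is chiral.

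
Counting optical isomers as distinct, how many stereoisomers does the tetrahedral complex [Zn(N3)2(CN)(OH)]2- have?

1

All four vertices of a tetrahedron are equivalent and mutually adjacent, so cis/trans isomerism cannot arise.
Only one geometric arrangement is possible.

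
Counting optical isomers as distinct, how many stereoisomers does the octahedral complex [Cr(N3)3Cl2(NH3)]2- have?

The six octahedral sites form three mutually perpendicular trans pairs.
Working through the distinct placements yields 3 geometric isomers: N3 mer, Cl trans; N3 fac, Cl cis; N3 mer, Cl cis.
Each arrangement has an internal mirror plane or centre of symmetry, so none is chiral.

3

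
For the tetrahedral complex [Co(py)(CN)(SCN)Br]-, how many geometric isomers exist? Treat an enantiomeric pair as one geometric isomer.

1

All four vertices of a tetrahedron are equivalent and mutually adjacent, so cis/trans isomerism cannot arise.
Only one geometric arrangement is possible; it has no improper symmetry element, so it exists as a pair of enantiomers (2 stereoisomers).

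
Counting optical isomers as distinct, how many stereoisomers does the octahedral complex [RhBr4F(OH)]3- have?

In an octahedral complex each vertex has one trans partner and four cis neighbours.
The distinct arrangements are (2 in all): F and OH mutually trans; F and OH mutually cis.
Each arrangement has an internal mirror plane or centre of symmetry, so none is chiral.

2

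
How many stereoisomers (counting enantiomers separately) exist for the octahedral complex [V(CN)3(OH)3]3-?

2

In an octahedral complex each vertex has one trans partner and four cis neighbours.
There are 2 geometric isomers: CN mer; CN fac.
Each arrangement has an internal mirror plane or centre of symmetry, so none is chiral.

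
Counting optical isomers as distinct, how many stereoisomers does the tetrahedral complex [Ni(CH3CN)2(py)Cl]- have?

In a tetrahedral complex all four positions are equivalent and every pair of ligands is adjacent — there is no cis/trans distinction.
Only one geometric arrangement is possible.

1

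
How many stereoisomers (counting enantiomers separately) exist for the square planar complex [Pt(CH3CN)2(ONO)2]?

2

The distinct arrangements are (2 in all): CH3CN cis; CH3CN trans.
Each arrangement has an internal mirror plane or centre of symmetry, so none is chiral.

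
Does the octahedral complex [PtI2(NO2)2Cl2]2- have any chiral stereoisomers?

There are 5 geometric isomers: I trans, NO2 trans, Cl trans; I cis, NO2 cis, Cl trans; I cis, NO2 trans, Cl cis; I cis, NO2 cis, Cl cis (chiral); I trans, NO2 cis, Cl cis.
One of these lacks any improper symmetry element and so occurs as an enantiomeric pair, giving 5 + 1 = 6 stereoisomers in total.

yes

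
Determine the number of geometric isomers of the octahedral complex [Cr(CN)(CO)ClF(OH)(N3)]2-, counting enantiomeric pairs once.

In an octahedral complex each vertex has one trans partner and four cis neighbours.
Placing the ligands in turn and identifying arrangements related by rotation or reflection leaves 15 distinct geometric isomers.

15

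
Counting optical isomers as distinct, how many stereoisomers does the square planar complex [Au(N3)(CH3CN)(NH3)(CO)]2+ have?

Working through the distinct placements yields 3 geometric isomers: (CH3CN/N3 trans, CO/NH3 trans); (CH3CN/NH3 trans, CO/N3 trans); (CH3CN/CO trans, N3/NH3 trans).
Each arrangement has an internal mirror plane or centre of symmetry, so none is chiral.

3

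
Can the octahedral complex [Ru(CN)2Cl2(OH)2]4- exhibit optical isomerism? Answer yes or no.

The six octahedral sites form three mutually perpendicular trans pairs.
Systematic placement gives 5 geometric isomers: CN trans, Cl trans, OH trans; CN trans, Cl cis, OH cis; CN cis, Cl cis, OH trans; CN cis, Cl cis, OH cis (chiral); CN cis, Cl trans, OH cis.
One of these lacks any improper symmetry element and so occurs as an enantiomeric pair, giving 5 + 1 = 6 stereoisomers in total.

yes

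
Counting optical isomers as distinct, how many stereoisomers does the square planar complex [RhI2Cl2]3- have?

2

There are 2 geometric isomers: I cis; I trans.
Each arrangement has an internal mirror plane or centre of symmetry, so none is chiral.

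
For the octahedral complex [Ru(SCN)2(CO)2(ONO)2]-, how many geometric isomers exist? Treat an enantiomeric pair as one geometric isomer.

In an octahedral complex each vertex has one trans partner and four cis neighbours.
The distinct arrangements are (5 in all): SCN trans, CO trans, ONO trans; SCN cis, CO trans, ONO cis; SCN trans, CO cis, ONO cis; SCN cis, CO cis, ONO cis (chiral); SCN cis, CO cis, ONO trans.

5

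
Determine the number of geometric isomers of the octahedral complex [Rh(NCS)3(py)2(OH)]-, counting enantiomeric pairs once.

The six octahedral sites form three mutually perpendicular trans pairs.
Systematic placement gives 3 geometric isomers: NCS mer, py trans; NCS mer, py cis; NCS fac, py cis.

3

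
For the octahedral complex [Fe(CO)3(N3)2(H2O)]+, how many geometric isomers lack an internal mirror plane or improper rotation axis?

0

Systematic placement gives 3 geometric isomers: CO mer, N3 trans; CO mer, N3 cis; CO fac, N3 cis.
Each arrangement has an internal mirror plane or centre of symmetry, so none is chiral.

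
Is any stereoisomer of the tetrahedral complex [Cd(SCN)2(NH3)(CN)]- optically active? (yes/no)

no

All four vertices of a tetrahedron are equivalent and mutually adjacent, so cis/trans isomerism cannot arise.
Only one geometric arrangement is possible.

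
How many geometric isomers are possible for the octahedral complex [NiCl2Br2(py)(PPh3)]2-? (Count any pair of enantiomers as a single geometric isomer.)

In an octahedral complex each vertex has one trans partner and four cis neighbours.
The distinct arrangements are (6 in all): Cl trans, Br trans; Cl cis, Br trans; Cl cis, Br cis (3 arrangements, 2 chiral); Cl trans, Br cis.

6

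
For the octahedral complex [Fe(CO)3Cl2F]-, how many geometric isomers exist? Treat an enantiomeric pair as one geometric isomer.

An octahedron has six vertices in three trans pairs; every non-trans pair is cis.
Working through the distinct placements yields 3 geometric isomers: CO mer, Cl cis; CO mer, Cl trans; CO fac, Cl cis.

3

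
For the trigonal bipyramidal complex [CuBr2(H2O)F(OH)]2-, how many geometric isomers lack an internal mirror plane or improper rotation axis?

In a trigonal bipyramid the two axial positions differ from the three equatorial ones.
Exhaustive case analysis gives 7 geometric isomers.
Of these, 3 lack any improper symmetry element and so occur as enantiomeric pairs, giving 7 + 3 = 10 stereoisomers in total.

3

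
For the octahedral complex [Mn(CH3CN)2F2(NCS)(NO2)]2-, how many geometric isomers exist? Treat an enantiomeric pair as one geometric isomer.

6

Working through the distinct placements yields 6 geometric isomers: CH3CN trans, F trans; CH3CN trans, F cis; CH3CN cis, F cis (3 arrangements, 2 chiral); CH3CN cis, F trans.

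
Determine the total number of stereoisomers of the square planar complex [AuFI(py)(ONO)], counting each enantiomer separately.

A square has two trans pairs of vertices; adjacent vertices are cis.
Systematic placement gives 3 geometric isomers: (F/ONO trans, I/py trans); (F/py trans, I/ONO trans); (F/I trans, ONO/py trans).
Each arrangement has an internal mirror plane or centre of symmetry, so none is chiral.

3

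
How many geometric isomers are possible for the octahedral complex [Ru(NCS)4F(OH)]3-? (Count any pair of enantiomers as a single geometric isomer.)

The six octahedral sites form three mutually perpendicular trans pairs.
Systematic placement gives 2 geometric isomers: F and OH mutually cis; F and OH mutually trans.

2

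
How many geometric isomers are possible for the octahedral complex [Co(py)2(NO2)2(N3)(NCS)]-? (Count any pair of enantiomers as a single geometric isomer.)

In an octahedral complex each vertex has one trans partner and four cis neighbours.
Systematic placement gives 6 geometric isomers: py trans, NO2 trans; py cis, NO2 cis (3 arrangements, 2 chiral); py trans, NO2 cis; py cis, NO2 trans.

6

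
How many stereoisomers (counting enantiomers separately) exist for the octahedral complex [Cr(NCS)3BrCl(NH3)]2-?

5

Systematic placement gives 4 geometric isomers: NCS mer (3 arrangements); NCS fac (chiral).
One of these lacks any improper symmetry element and so occurs as an enantiomeric pair, giving 4 + 1 = 5 stereoisomers in total.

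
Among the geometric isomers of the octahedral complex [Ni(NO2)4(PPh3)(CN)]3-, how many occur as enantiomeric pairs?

0

An octahedron has six vertices in three trans pairs; every non-trans pair is cis.
Working through the distinct placements yields 2 geometric isomers: PPh3 and CN mutually cis; PPh3 and CN mutually trans.
Each arrangement has an internal mirror plane or centre of symmetry, so none is chiral.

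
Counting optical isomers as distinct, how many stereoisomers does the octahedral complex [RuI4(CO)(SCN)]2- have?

An octahedron has six vertices in three trans pairs; every non-trans pair is cis.
There are 2 geometric isomers: CO and SCN mutually cis; CO and SCN mutually trans.
Each arrangement has an internal mirror plane or centre of symmetry, so none is chiral.

2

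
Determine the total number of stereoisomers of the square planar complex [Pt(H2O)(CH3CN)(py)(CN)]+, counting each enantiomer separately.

A square has two trans pairs of vertices; adjacent vertices are cis.
There are 3 geometric isomers: (CH3CN/H2O trans, CN/py trans); (CH3CN/py trans, CN/H2O trans); (CH3CN/CN trans, H2O/py trans).
Each arrangement has an internal mirror plane or centre of symmetry, so none is chiral.

3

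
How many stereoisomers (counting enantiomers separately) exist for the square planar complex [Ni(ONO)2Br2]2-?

2

In a square planar complex each vertex has one trans partner and two cis neighbours.
Working through the distinct placements yields 2 geometric isomers: ONO cis; ONO trans.
Each arrangement has an internal mirror plane or centre of symmetry, so none is chiral.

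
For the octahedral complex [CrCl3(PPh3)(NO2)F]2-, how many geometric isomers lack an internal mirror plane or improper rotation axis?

The six octahedral sites form three mutually perpendicular trans pairs.
There are 4 geometric isomers: Cl mer (3 arrangements); Cl fac (chiral).
One of these lacks any improper symmetry element and so occurs as an enantiomeric pair, giving 4 + 1 = 5 stereoisomers in total.

1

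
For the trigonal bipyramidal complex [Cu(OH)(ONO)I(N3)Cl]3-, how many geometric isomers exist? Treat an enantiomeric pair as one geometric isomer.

A trigonal bipyramid has two axial and three equatorial sites, which are chemically inequivalent.
Placing the ligands in turn and identifying arrangements related by rotation or reflection leaves 10 distinct geometric isomers.

10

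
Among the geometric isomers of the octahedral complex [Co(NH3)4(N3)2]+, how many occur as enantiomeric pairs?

Systematic placement gives 2 geometric isomers: N3 trans; N3 cis.
Each arrangement has an internal mirror plane or centre of symmetry, so none is chiral.

0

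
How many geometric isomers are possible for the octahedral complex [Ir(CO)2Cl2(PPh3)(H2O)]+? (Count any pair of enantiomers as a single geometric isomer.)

Working through the distinct placements yields 6 geometric isomers: CO trans, Cl trans; CO trans, Cl cis; CO cis, Cl cis (3 arrangements, 2 chiral); CO cis, Cl trans.

6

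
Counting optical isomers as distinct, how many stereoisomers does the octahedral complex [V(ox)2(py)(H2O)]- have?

3

An octahedron has six vertices in three trans pairs; every non-trans pair is cis.
Each ox is bidentate and must span two cis positions.
Working through the distinct placements yields 2 geometric isomers: py and H2O mutually cis (chiral); py and H2O mutually trans.
One of these lacks any improper symmetry element and so occurs as an enantiomeric pair, giving 2 + 1 = 3 stereoisomers in total.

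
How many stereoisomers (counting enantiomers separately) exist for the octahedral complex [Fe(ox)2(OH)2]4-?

An octahedron has six vertices in three trans pairs; every non-trans pair is cis.
Each ox is bidentate and must span two cis positions.
Working through the distinct placements yields 2 geometric isomers: OH trans; OH cis (chiral).
One of these lacks any improper symmetry element and so occurs as an enantiomeric pair, giving 2 + 1 = 3 stereoisomers in total.

3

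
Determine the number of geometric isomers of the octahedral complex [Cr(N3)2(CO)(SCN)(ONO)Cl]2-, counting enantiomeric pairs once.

9

In an octahedral complex each vertex has one trans partner and four cis neighbours.
Placing the ligands in turn and identifying arrangements related by rotation or reflection leaves 9 distinct geometric isomers.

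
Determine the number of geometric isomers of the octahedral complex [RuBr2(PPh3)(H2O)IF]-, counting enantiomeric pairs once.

In an octahedral complex each vertex has one trans partner and four cis neighbours.
Exhaustive case analysis gives 9 geometric isomers.

9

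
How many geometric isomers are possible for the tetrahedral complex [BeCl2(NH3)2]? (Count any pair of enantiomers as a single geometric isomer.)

In a tetrahedral complex all four positions are equivalent and every pair of ligands is adjacent — there is no cis/trans distinction.
Only one geometric arrangement is possible.

1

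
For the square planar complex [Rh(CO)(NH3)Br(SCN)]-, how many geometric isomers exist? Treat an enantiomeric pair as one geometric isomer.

3

In a square planar complex each vertex has one trans partner and two cis neighbours.
Working through the distinct placements yields 3 geometric isomers: (Br/NH3 trans, CO/SCN trans); (Br/SCN trans, CO/NH3 trans); (Br/CO trans, NH3/SCN trans).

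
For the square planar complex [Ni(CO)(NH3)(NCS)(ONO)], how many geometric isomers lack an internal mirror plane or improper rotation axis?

0

A square has two trans pairs of vertices; adjacent vertices are cis.
The distinct arrangements are (3 in all): (CO/NH3 trans, NCS/ONO trans); (CO/ONO trans, NCS/NH3 trans); (CO/NCS trans, NH3/ONO trans).
Each arrangement has an internal mirror plane or centre of symmetry, so none is chiral.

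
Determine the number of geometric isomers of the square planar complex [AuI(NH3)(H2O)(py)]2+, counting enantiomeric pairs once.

3

In a square planar complex each vertex has one trans partner and two cis neighbours.
Working through the distinct placements yields 3 geometric isomers: (H2O/NH3 trans, I/py trans); (H2O/py trans, I/NH3 trans); (H2O/I trans, NH3/py trans).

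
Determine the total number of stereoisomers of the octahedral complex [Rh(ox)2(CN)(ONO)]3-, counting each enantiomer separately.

3

The six octahedral sites form three mutually perpendicular trans pairs.
Each ox is bidentate and must span two cis positions.
There are 2 geometric isomers: CN and ONO mutually trans; CN and ONO mutually cis (chiral).
One of these lacks any improper symmetry element and so occurs as an enantiomeric pair, giving 2 + 1 = 3 stereoisomers in total.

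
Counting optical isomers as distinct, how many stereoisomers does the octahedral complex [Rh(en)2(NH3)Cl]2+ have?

In an octahedral complex each vertex has one trans partner and four cis neighbours.
Each en is bidentate and must span two cis positions.
There are 2 geometric isomers: NH3 and Cl mutually trans; NH3 and Cl mutually cis (chiral).
One of these lacks any improper symmetry element and so occurs as an enantiomeric pair, giving 2 + 1 = 3 stereoisomers in total.

3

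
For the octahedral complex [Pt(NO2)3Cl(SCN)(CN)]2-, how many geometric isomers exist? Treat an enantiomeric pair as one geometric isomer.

4

An octahedron has six vertices in three trans pairs; every non-trans pair is cis.
There are 4 geometric isomers: NO2 mer (3 arrangements); NO2 fac (chiral).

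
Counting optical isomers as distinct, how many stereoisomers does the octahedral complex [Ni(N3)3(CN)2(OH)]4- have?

The distinct arrangements are (3 in all): N3 mer, CN trans; N3 fac, CN cis; N3 mer, CN cis.
Each arrangement has an internal mirror plane or centre of symmetry, so none is chiral.

3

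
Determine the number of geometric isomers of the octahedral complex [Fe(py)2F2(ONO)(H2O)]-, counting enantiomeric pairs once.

In an octahedral complex each vertex has one trans partner and four cis neighbours.
Systematic placement gives 6 geometric isomers: py trans, F trans; py cis, F trans; py trans, F cis; py cis, F cis (3 arrangements, 2 chiral).

6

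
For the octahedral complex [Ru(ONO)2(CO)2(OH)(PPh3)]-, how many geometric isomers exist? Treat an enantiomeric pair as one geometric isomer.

An octahedron has six vertices in three trans pairs; every non-trans pair is cis.
Working through the distinct placements yields 6 geometric isomers: ONO cis, CO trans; ONO trans, CO trans; ONO cis, CO cis (3 arrangements, 2 chiral); ONO trans, CO cis.

6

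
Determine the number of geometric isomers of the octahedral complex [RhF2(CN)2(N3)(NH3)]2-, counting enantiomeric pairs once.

6

There are 6 geometric isomers: F trans, CN trans; F cis, CN trans; F cis, CN cis (3 arrangements, 2 chiral); F trans, CN cis.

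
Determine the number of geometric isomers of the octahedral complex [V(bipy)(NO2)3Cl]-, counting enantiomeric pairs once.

An octahedron has six vertices in three trans pairs; every non-trans pair is cis.
Each bipy is bidentate and must span two cis positions.
Systematic placement gives 2 geometric isomers: NO2 fac; NO2 mer.

2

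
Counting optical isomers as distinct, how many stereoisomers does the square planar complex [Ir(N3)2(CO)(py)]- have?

In a square planar complex each vertex has one trans partner and two cis neighbours.
The distinct arrangements are (2 in all): N3 cis; N3 trans.
Each arrangement has an internal mirror plane or centre of symmetry, so none is chiral.

2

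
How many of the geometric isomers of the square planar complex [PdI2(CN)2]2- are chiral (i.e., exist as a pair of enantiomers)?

0

The distinct arrangements are (2 in all): I cis; I trans.
Each arrangement has an internal mirror plane or centre of symmetry, so none is chiral.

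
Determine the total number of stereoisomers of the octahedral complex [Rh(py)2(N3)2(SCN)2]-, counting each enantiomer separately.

6

In an octahedral complex each vertex has one trans partner and four cis neighbours.
Systematic placement gives 5 geometric isomers: py trans, N3 trans, SCN trans; py cis, N3 trans, SCN cis; py trans, N3 cis, SCN cis; py cis, N3 cis, SCN cis (chiral); py cis, N3 cis, SCN trans.
One of these lacks any improper symmetry element and so occurs as an enantiomeric pair, giving 5 + 1 = 6 stereoisomers in total.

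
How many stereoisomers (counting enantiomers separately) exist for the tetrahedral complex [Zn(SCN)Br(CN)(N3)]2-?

2

In a tetrahedral complex all four positions are equivalent and every pair of ligands is adjacent — there is no cis/trans distinction.
Only one geometric arrangement is possible; it has no improper symmetry element, so it exists as a pair of enantiomers (2 stereoisomers).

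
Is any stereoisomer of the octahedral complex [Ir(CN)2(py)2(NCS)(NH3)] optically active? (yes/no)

There are 6 geometric isomers: CN trans, py trans; CN trans, py cis; CN cis, py trans; CN cis, py cis (3 arrangements, 2 chiral).
Of these, 2 lack any improper symmetry element and so occur as enantiomeric pairs, giving 6 + 2 = 8 stereoisomers in total.

yes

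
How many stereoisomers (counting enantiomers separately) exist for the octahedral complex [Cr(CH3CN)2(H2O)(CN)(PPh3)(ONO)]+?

In an octahedral complex each vertex has one trans partner and four cis neighbours.
Placing the ligands in turn and identifying arrangements related by rotation or reflection leaves 9 distinct geometric isomers.
Of these, 6 lack any improper symmetry element and so occur as enantiomeric pairs, giving 9 + 6 = 15 stereoisomers in total.

15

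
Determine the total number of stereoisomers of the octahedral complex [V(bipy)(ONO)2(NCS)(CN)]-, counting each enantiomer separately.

6

In an octahedral complex each vertex has one trans partner and four cis neighbours.
Each bipy is bidentate and must span two cis positions.
Systematic placement gives 4 geometric isomers: ONO cis (3 arrangements, 2 chiral); ONO trans.
Of these, 2 lack any improper symmetry element and so occur as enantiomeric pairs, giving 4 + 2 = 6 stereoisomers in total.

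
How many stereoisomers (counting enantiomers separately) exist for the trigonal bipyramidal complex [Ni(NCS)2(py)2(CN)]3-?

6

Placing the ligands in turn and identifying arrangements related by rotation or reflection leaves 5 distinct geometric isomers.
One of these lacks any improper symmetry element and so occurs as an enantiomeric pair, giving 5 + 1 = 6 stereoisomers in total.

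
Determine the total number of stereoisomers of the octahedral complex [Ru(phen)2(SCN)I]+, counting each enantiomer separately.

3

In an octahedral complex each vertex has one trans partner and four cis neighbours.
Each phen is bidentate and must span two cis positions.
The distinct arrangements are (2 in all): SCN and I mutually trans; SCN and I mutually cis (chiral).
One of these lacks any improper symmetry element and so occurs as an enantiomeric pair, giving 2 + 1 = 3 stereoisomers in total.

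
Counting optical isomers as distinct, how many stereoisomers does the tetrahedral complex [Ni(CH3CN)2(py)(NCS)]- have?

All four vertices of a tetrahedron are equivalent and mutually adjacent, so cis/trans isomerism cannot arise.
Only one geometric arrangement is possible.

1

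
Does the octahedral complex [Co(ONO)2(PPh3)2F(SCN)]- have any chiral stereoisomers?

yes

An octahedron has six vertices in three trans pairs; every non-trans pair is cis.
There are 6 geometric isomers: ONO cis, PPh3 cis (3 arrangements, 2 chiral); ONO cis, PPh3 trans; ONO trans, PPh3 cis; ONO trans, PPh3 trans.
Of these, 2 lack any improper symmetry element and so occur as enantiomeric pairs, giving 6 + 2 = 8 stereoisomers in total.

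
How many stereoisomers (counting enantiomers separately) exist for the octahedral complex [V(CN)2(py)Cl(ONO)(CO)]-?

In an octahedral complex each vertex has one trans partner and four cis neighbours.
Placing the ligands in turn and identifying arrangements related by rotation or reflection leaves 9 distinct geometric isomers.
Of these, 6 lack any improper symmetry element and so occur as enantiomeric pairs, giving 9 + 6 = 15 stereoisomers in total.

15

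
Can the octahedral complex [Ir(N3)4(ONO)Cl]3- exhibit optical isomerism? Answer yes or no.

no

An octahedron has six vertices in three trans pairs; every non-trans pair is cis.
Working through the distinct placements yields 2 geometric isomers: ONO and Cl mutually cis; ONO and Cl mutually trans.
Each arrangement has an internal mirror plane or centre of symmetry, so none is chiral.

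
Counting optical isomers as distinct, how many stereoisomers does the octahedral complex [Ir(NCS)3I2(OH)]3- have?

3

The six octahedral sites form three mutually perpendicular trans pairs.
There are 3 geometric isomers: NCS mer, I trans; NCS fac, I cis; NCS mer, I cis.
Each arrangement has an internal mirror plane or centre of symmetry, so none is chiral.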